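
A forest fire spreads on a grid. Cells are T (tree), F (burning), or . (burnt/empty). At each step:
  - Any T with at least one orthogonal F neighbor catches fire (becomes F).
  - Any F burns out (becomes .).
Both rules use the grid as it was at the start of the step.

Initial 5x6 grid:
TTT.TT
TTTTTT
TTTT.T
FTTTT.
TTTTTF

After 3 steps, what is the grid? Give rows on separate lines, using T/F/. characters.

Step 1: 4 trees catch fire, 2 burn out
  TTT.TT
  TTTTTT
  FTTT.T
  .FTTT.
  FTTTF.
Step 2: 6 trees catch fire, 4 burn out
  TTT.TT
  FTTTTT
  .FTT.T
  ..FTF.
  .FTF..
Step 3: 5 trees catch fire, 6 burn out
  FTT.TT
  .FTTTT
  ..FT.T
  ...F..
  ..F...

FTT.TT
.FTTTT
..FT.T
...F..
..F...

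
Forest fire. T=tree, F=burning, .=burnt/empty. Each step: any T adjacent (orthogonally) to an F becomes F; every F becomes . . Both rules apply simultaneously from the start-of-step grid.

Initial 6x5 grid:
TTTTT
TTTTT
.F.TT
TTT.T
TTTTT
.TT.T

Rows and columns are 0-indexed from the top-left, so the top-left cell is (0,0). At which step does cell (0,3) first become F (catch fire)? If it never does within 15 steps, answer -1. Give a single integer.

Step 1: cell (0,3)='T' (+2 fires, +1 burnt)
Step 2: cell (0,3)='T' (+6 fires, +2 burnt)
Step 3: cell (0,3)='T' (+6 fires, +6 burnt)
Step 4: cell (0,3)='F' (+5 fires, +6 burnt)
  -> target ignites at step 4
Step 5: cell (0,3)='.' (+3 fires, +5 burnt)
Step 6: cell (0,3)='.' (+2 fires, +3 burnt)
Step 7: cell (0,3)='.' (+0 fires, +2 burnt)
  fire out at step 7

4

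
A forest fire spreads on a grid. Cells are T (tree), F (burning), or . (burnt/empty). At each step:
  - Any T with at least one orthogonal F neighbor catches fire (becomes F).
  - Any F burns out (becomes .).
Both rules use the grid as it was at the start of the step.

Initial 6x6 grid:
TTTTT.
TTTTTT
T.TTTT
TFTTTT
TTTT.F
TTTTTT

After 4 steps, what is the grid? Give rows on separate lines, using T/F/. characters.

Step 1: 5 trees catch fire, 2 burn out
  TTTTT.
  TTTTTT
  T.TTTT
  F.FTTF
  TFTT..
  TTTTTF
Step 2: 9 trees catch fire, 5 burn out
  TTTTT.
  TTTTTT
  F.FTTF
  ...FF.
  F.FT..
  TFTTF.
Step 3: 9 trees catch fire, 9 burn out
  TTTTT.
  FTFTTF
  ...FF.
  ......
  ...F..
  F.FF..
Step 4: 5 trees catch fire, 9 burn out
  FTFTT.
  .F.FF.
  ......
  ......
  ......
  ......

FTFTT.
.F.FF.
......
......
......
......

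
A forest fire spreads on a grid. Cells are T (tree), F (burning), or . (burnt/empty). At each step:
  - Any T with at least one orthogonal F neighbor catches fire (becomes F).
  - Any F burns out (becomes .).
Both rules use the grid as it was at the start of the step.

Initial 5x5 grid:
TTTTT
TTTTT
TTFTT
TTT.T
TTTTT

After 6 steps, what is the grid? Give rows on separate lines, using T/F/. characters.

Step 1: 4 trees catch fire, 1 burn out
  TTTTT
  TTFTT
  TF.FT
  TTF.T
  TTTTT
Step 2: 7 trees catch fire, 4 burn out
  TTFTT
  TF.FT
  F...F
  TF..T
  TTFTT
Step 3: 8 trees catch fire, 7 burn out
  TF.FT
  F...F
  .....
  F...F
  TF.FT
Step 4: 4 trees catch fire, 8 burn out
  F...F
  .....
  .....
  .....
  F...F
Step 5: 0 trees catch fire, 4 burn out
  .....
  .....
  .....
  .....
  .....
Step 6: 0 trees catch fire, 0 burn out
  .....
  .....
  .....
  .....
  .....

.....
.....
.....
.....
.....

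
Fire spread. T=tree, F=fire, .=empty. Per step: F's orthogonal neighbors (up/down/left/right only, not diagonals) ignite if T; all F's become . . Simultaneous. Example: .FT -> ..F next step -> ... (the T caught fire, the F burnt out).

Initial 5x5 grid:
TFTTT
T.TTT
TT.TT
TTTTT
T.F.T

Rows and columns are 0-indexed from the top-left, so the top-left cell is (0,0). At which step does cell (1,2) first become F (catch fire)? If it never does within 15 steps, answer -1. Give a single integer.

Step 1: cell (1,2)='T' (+3 fires, +2 burnt)
Step 2: cell (1,2)='F' (+5 fires, +3 burnt)
  -> target ignites at step 2
Step 3: cell (1,2)='.' (+7 fires, +5 burnt)
Step 4: cell (1,2)='.' (+4 fires, +7 burnt)
Step 5: cell (1,2)='.' (+0 fires, +4 burnt)
  fire out at step 5

2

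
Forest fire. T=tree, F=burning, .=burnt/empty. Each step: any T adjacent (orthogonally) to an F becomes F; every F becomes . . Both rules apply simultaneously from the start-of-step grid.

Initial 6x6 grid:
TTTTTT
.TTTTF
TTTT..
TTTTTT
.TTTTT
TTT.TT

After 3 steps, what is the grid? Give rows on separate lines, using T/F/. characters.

Step 1: 2 trees catch fire, 1 burn out
  TTTTTF
  .TTTF.
  TTTT..
  TTTTTT
  .TTTTT
  TTT.TT
Step 2: 2 trees catch fire, 2 burn out
  TTTTF.
  .TTF..
  TTTT..
  TTTTTT
  .TTTTT
  TTT.TT
Step 3: 3 trees catch fire, 2 burn out
  TTTF..
  .TF...
  TTTF..
  TTTTTT
  .TTTTT
  TTT.TT

TTTF..
.TF...
TTTF..
TTTTTT
.TTTTT
TTT.TT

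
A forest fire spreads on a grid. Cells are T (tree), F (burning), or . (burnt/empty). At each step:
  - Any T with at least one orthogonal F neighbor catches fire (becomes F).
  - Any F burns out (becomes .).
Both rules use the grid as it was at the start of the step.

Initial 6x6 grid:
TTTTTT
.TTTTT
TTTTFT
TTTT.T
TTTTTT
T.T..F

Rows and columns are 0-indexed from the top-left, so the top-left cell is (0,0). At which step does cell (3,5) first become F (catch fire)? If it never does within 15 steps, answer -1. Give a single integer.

Step 1: cell (3,5)='T' (+4 fires, +2 burnt)
Step 2: cell (3,5)='F' (+7 fires, +4 burnt)
  -> target ignites at step 2
Step 3: cell (3,5)='.' (+6 fires, +7 burnt)
Step 4: cell (3,5)='.' (+5 fires, +6 burnt)
Step 5: cell (3,5)='.' (+4 fires, +5 burnt)
Step 6: cell (3,5)='.' (+2 fires, +4 burnt)
Step 7: cell (3,5)='.' (+1 fires, +2 burnt)
Step 8: cell (3,5)='.' (+0 fires, +1 burnt)
  fire out at step 8

2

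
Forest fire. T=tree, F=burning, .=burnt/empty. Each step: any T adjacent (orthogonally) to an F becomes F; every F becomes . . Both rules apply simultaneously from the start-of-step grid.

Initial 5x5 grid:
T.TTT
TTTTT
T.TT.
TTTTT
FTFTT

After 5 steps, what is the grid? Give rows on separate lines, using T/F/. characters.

Step 1: 4 trees catch fire, 2 burn out
  T.TTT
  TTTTT
  T.TT.
  FTFTT
  .F.FT
Step 2: 5 trees catch fire, 4 burn out
  T.TTT
  TTTTT
  F.FT.
  .F.FT
  ....F
Step 3: 4 trees catch fire, 5 burn out
  T.TTT
  FTFTT
  ...F.
  ....F
  .....
Step 4: 4 trees catch fire, 4 burn out
  F.FTT
  .F.FT
  .....
  .....
  .....
Step 5: 2 trees catch fire, 4 burn out
  ...FT
  ....F
  .....
  .....
  .....

...FT
....F
.....
.....
.....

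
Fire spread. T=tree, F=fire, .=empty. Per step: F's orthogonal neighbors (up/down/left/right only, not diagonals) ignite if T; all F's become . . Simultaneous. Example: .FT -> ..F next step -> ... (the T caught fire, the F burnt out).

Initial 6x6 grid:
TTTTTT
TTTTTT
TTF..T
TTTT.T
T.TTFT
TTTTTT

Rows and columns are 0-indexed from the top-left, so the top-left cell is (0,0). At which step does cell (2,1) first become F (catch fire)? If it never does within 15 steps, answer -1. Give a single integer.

Step 1: cell (2,1)='F' (+6 fires, +2 burnt)
  -> target ignites at step 1
Step 2: cell (2,1)='.' (+10 fires, +6 burnt)
Step 3: cell (2,1)='.' (+7 fires, +10 burnt)
Step 4: cell (2,1)='.' (+5 fires, +7 burnt)
Step 5: cell (2,1)='.' (+2 fires, +5 burnt)
Step 6: cell (2,1)='.' (+0 fires, +2 burnt)
  fire out at step 6

1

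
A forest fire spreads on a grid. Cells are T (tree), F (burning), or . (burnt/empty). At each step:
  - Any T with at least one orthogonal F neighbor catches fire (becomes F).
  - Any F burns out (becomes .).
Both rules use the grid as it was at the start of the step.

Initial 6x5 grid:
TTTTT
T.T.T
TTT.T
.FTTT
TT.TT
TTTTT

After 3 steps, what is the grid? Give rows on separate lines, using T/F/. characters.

Step 1: 3 trees catch fire, 1 burn out
  TTTTT
  T.T.T
  TFT.T
  ..FTT
  TF.TT
  TTTTT
Step 2: 5 trees catch fire, 3 burn out
  TTTTT
  T.T.T
  F.F.T
  ...FT
  F..TT
  TFTTT
Step 3: 6 trees catch fire, 5 burn out
  TTTTT
  F.F.T
  ....T
  ....F
  ...FT
  F.FTT

TTTTT
F.F.T
....T
....F
...FT
F.FTT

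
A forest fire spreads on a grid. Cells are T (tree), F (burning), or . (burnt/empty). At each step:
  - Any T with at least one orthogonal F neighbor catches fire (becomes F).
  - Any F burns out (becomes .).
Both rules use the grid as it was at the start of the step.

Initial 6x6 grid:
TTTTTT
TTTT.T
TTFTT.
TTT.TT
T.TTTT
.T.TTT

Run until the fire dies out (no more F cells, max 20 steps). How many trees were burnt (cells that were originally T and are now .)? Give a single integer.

Answer: 28

Derivation:
Step 1: +4 fires, +1 burnt (F count now 4)
Step 2: +7 fires, +4 burnt (F count now 7)
Step 3: +6 fires, +7 burnt (F count now 6)
Step 4: +6 fires, +6 burnt (F count now 6)
Step 5: +3 fires, +6 burnt (F count now 3)
Step 6: +2 fires, +3 burnt (F count now 2)
Step 7: +0 fires, +2 burnt (F count now 0)
Fire out after step 7
Initially T: 29, now '.': 35
Total burnt (originally-T cells now '.'): 28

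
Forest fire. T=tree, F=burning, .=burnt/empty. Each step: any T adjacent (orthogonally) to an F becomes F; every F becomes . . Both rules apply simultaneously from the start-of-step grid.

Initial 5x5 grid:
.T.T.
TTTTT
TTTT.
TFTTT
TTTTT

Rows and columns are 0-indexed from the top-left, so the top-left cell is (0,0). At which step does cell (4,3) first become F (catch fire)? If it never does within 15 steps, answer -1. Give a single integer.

Step 1: cell (4,3)='T' (+4 fires, +1 burnt)
Step 2: cell (4,3)='T' (+6 fires, +4 burnt)
Step 3: cell (4,3)='F' (+6 fires, +6 burnt)
  -> target ignites at step 3
Step 4: cell (4,3)='.' (+2 fires, +6 burnt)
Step 5: cell (4,3)='.' (+2 fires, +2 burnt)
Step 6: cell (4,3)='.' (+0 fires, +2 burnt)
  fire out at step 6

3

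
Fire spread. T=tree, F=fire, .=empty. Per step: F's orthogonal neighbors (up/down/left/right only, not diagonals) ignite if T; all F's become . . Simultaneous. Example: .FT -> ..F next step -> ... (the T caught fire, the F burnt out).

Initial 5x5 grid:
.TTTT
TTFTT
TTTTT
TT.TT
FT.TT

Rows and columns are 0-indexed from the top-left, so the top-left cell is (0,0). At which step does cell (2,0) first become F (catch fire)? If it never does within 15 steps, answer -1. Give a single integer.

Step 1: cell (2,0)='T' (+6 fires, +2 burnt)
Step 2: cell (2,0)='F' (+8 fires, +6 burnt)
  -> target ignites at step 2
Step 3: cell (2,0)='.' (+3 fires, +8 burnt)
Step 4: cell (2,0)='.' (+2 fires, +3 burnt)
Step 5: cell (2,0)='.' (+1 fires, +2 burnt)
Step 6: cell (2,0)='.' (+0 fires, +1 burnt)
  fire out at step 6

2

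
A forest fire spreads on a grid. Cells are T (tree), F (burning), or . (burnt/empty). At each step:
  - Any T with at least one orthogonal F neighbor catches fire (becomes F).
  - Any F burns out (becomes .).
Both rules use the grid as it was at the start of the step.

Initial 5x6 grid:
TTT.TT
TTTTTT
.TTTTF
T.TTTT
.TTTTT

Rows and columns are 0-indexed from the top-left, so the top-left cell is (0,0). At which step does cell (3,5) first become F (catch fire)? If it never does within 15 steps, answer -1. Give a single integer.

Step 1: cell (3,5)='F' (+3 fires, +1 burnt)
  -> target ignites at step 1
Step 2: cell (3,5)='.' (+5 fires, +3 burnt)
Step 3: cell (3,5)='.' (+5 fires, +5 burnt)
Step 4: cell (3,5)='.' (+4 fires, +5 burnt)
Step 5: cell (3,5)='.' (+3 fires, +4 burnt)
Step 6: cell (3,5)='.' (+3 fires, +3 burnt)
Step 7: cell (3,5)='.' (+1 fires, +3 burnt)
Step 8: cell (3,5)='.' (+0 fires, +1 burnt)
  fire out at step 8

1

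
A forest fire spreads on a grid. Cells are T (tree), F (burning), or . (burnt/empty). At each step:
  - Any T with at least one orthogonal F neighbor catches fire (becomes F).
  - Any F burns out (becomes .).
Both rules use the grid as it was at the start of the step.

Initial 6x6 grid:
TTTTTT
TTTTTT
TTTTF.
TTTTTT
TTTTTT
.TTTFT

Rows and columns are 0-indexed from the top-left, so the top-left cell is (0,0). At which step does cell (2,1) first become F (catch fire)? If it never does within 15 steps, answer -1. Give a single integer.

Step 1: cell (2,1)='T' (+6 fires, +2 burnt)
Step 2: cell (2,1)='T' (+9 fires, +6 burnt)
Step 3: cell (2,1)='F' (+7 fires, +9 burnt)
  -> target ignites at step 3
Step 4: cell (2,1)='.' (+5 fires, +7 burnt)
Step 5: cell (2,1)='.' (+4 fires, +5 burnt)
Step 6: cell (2,1)='.' (+1 fires, +4 burnt)
Step 7: cell (2,1)='.' (+0 fires, +1 burnt)
  fire out at step 7

3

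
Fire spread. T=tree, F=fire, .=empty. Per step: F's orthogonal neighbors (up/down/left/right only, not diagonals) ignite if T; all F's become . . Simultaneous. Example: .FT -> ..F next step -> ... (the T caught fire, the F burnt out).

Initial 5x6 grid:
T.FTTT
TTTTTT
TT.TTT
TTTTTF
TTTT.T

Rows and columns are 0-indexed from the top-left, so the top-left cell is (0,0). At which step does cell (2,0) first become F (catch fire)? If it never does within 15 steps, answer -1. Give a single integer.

Step 1: cell (2,0)='T' (+5 fires, +2 burnt)
Step 2: cell (2,0)='T' (+6 fires, +5 burnt)
Step 3: cell (2,0)='T' (+7 fires, +6 burnt)
Step 4: cell (2,0)='F' (+4 fires, +7 burnt)
  -> target ignites at step 4
Step 5: cell (2,0)='.' (+2 fires, +4 burnt)
Step 6: cell (2,0)='.' (+1 fires, +2 burnt)
Step 7: cell (2,0)='.' (+0 fires, +1 burnt)
  fire out at step 7

4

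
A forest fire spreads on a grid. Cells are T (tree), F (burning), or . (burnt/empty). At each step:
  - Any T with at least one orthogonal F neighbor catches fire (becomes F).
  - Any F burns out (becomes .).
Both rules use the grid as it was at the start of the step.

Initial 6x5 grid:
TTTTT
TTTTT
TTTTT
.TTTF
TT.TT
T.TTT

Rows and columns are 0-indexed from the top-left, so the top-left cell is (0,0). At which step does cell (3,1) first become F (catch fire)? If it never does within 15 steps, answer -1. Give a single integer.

Step 1: cell (3,1)='T' (+3 fires, +1 burnt)
Step 2: cell (3,1)='T' (+5 fires, +3 burnt)
Step 3: cell (3,1)='F' (+5 fires, +5 burnt)
  -> target ignites at step 3
Step 4: cell (3,1)='.' (+5 fires, +5 burnt)
Step 5: cell (3,1)='.' (+4 fires, +5 burnt)
Step 6: cell (3,1)='.' (+3 fires, +4 burnt)
Step 7: cell (3,1)='.' (+1 fires, +3 burnt)
Step 8: cell (3,1)='.' (+0 fires, +1 burnt)
  fire out at step 8

3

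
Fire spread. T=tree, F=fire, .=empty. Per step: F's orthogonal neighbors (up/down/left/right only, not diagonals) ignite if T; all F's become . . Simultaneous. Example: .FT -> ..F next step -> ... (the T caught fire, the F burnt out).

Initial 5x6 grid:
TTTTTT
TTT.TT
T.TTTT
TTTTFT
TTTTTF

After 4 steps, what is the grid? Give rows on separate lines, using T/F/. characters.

Step 1: 4 trees catch fire, 2 burn out
  TTTTTT
  TTT.TT
  T.TTFT
  TTTF.F
  TTTTF.
Step 2: 5 trees catch fire, 4 burn out
  TTTTTT
  TTT.FT
  T.TF.F
  TTF...
  TTTF..
Step 3: 5 trees catch fire, 5 burn out
  TTTTFT
  TTT..F
  T.F...
  TF....
  TTF...
Step 4: 5 trees catch fire, 5 burn out
  TTTF.F
  TTF...
  T.....
  F.....
  TF....

TTTF.F
TTF...
T.....
F.....
TF....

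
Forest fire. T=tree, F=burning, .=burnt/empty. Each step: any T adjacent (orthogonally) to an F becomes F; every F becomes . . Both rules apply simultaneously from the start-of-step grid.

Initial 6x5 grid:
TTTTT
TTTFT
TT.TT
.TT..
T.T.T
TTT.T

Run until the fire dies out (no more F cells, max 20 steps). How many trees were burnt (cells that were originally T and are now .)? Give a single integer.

Answer: 20

Derivation:
Step 1: +4 fires, +1 burnt (F count now 4)
Step 2: +4 fires, +4 burnt (F count now 4)
Step 3: +3 fires, +4 burnt (F count now 3)
Step 4: +3 fires, +3 burnt (F count now 3)
Step 5: +1 fires, +3 burnt (F count now 1)
Step 6: +1 fires, +1 burnt (F count now 1)
Step 7: +1 fires, +1 burnt (F count now 1)
Step 8: +1 fires, +1 burnt (F count now 1)
Step 9: +1 fires, +1 burnt (F count now 1)
Step 10: +1 fires, +1 burnt (F count now 1)
Step 11: +0 fires, +1 burnt (F count now 0)
Fire out after step 11
Initially T: 22, now '.': 28
Total burnt (originally-T cells now '.'): 20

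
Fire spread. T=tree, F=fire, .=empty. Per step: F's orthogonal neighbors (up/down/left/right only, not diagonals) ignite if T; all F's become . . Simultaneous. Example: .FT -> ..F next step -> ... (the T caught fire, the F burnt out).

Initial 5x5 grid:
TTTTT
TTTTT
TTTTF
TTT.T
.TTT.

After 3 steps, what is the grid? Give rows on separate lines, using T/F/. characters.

Step 1: 3 trees catch fire, 1 burn out
  TTTTT
  TTTTF
  TTTF.
  TTT.F
  .TTT.
Step 2: 3 trees catch fire, 3 burn out
  TTTTF
  TTTF.
  TTF..
  TTT..
  .TTT.
Step 3: 4 trees catch fire, 3 burn out
  TTTF.
  TTF..
  TF...
  TTF..
  .TTT.

TTTF.
TTF..
TF...
TTF..
.TTT.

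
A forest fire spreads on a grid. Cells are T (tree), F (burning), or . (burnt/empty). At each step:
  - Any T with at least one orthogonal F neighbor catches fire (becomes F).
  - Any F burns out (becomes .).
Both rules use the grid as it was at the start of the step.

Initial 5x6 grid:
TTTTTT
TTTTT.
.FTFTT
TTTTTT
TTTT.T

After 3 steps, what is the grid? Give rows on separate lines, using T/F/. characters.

Step 1: 6 trees catch fire, 2 burn out
  TTTTTT
  TFTFT.
  ..F.FT
  TFTFTT
  TTTT.T
Step 2: 11 trees catch fire, 6 burn out
  TFTFTT
  F.F.F.
  .....F
  F.F.FT
  TFTF.T
Step 3: 6 trees catch fire, 11 burn out
  F.F.FT
  ......
  ......
  .....F
  F.F..T

F.F.FT
......
......
.....F
F.F..T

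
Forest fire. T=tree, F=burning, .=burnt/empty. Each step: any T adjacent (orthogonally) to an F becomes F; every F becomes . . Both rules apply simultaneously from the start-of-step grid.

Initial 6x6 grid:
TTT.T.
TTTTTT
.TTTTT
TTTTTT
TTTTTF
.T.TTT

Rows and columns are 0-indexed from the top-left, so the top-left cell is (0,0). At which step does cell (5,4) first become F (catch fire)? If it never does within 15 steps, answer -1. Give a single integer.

Step 1: cell (5,4)='T' (+3 fires, +1 burnt)
Step 2: cell (5,4)='F' (+4 fires, +3 burnt)
  -> target ignites at step 2
Step 3: cell (5,4)='.' (+5 fires, +4 burnt)
Step 4: cell (5,4)='.' (+4 fires, +5 burnt)
Step 5: cell (5,4)='.' (+6 fires, +4 burnt)
Step 6: cell (5,4)='.' (+3 fires, +6 burnt)
Step 7: cell (5,4)='.' (+2 fires, +3 burnt)
Step 8: cell (5,4)='.' (+2 fires, +2 burnt)
Step 9: cell (5,4)='.' (+1 fires, +2 burnt)
Step 10: cell (5,4)='.' (+0 fires, +1 burnt)
  fire out at step 10

2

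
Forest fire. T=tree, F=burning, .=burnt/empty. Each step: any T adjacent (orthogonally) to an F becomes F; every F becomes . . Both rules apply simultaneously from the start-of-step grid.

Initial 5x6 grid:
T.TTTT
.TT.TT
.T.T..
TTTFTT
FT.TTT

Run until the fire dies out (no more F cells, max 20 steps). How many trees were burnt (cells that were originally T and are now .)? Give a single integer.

Step 1: +6 fires, +2 burnt (F count now 6)
Step 2: +3 fires, +6 burnt (F count now 3)
Step 3: +2 fires, +3 burnt (F count now 2)
Step 4: +1 fires, +2 burnt (F count now 1)
Step 5: +1 fires, +1 burnt (F count now 1)
Step 6: +1 fires, +1 burnt (F count now 1)
Step 7: +1 fires, +1 burnt (F count now 1)
Step 8: +1 fires, +1 burnt (F count now 1)
Step 9: +2 fires, +1 burnt (F count now 2)
Step 10: +1 fires, +2 burnt (F count now 1)
Step 11: +0 fires, +1 burnt (F count now 0)
Fire out after step 11
Initially T: 20, now '.': 29
Total burnt (originally-T cells now '.'): 19

Answer: 19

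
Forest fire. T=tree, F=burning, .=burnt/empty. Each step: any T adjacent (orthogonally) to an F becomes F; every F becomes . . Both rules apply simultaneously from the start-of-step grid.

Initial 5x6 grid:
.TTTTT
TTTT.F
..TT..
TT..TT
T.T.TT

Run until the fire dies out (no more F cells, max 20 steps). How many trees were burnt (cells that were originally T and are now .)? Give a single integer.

Answer: 11

Derivation:
Step 1: +1 fires, +1 burnt (F count now 1)
Step 2: +1 fires, +1 burnt (F count now 1)
Step 3: +1 fires, +1 burnt (F count now 1)
Step 4: +2 fires, +1 burnt (F count now 2)
Step 5: +3 fires, +2 burnt (F count now 3)
Step 6: +2 fires, +3 burnt (F count now 2)
Step 7: +1 fires, +2 burnt (F count now 1)
Step 8: +0 fires, +1 burnt (F count now 0)
Fire out after step 8
Initially T: 19, now '.': 22
Total burnt (originally-T cells now '.'): 11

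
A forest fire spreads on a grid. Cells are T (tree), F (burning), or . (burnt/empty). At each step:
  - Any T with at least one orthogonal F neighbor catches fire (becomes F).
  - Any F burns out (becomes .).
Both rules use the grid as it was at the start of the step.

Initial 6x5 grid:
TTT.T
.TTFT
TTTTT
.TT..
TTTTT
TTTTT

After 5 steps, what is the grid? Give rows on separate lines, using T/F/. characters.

Step 1: 3 trees catch fire, 1 burn out
  TTT.T
  .TF.F
  TTTFT
  .TT..
  TTTTT
  TTTTT
Step 2: 5 trees catch fire, 3 burn out
  TTF.F
  .F...
  TTF.F
  .TT..
  TTTTT
  TTTTT
Step 3: 3 trees catch fire, 5 burn out
  TF...
  .....
  TF...
  .TF..
  TTTTT
  TTTTT
Step 4: 4 trees catch fire, 3 burn out
  F....
  .....
  F....
  .F...
  TTFTT
  TTTTT
Step 5: 3 trees catch fire, 4 burn out
  .....
  .....
  .....
  .....
  TF.FT
  TTFTT

.....
.....
.....
.....
TF.FT
TTFTT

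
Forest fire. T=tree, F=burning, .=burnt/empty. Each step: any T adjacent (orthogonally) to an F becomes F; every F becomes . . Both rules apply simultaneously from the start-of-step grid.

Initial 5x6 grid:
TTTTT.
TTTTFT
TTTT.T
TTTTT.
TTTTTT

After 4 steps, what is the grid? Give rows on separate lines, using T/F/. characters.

Step 1: 3 trees catch fire, 1 burn out
  TTTTF.
  TTTF.F
  TTTT.T
  TTTTT.
  TTTTTT
Step 2: 4 trees catch fire, 3 burn out
  TTTF..
  TTF...
  TTTF.F
  TTTTT.
  TTTTTT
Step 3: 4 trees catch fire, 4 burn out
  TTF...
  TF....
  TTF...
  TTTFT.
  TTTTTT
Step 4: 6 trees catch fire, 4 burn out
  TF....
  F.....
  TF....
  TTF.F.
  TTTFTT

TF....
F.....
TF....
TTF.F.
TTTFTT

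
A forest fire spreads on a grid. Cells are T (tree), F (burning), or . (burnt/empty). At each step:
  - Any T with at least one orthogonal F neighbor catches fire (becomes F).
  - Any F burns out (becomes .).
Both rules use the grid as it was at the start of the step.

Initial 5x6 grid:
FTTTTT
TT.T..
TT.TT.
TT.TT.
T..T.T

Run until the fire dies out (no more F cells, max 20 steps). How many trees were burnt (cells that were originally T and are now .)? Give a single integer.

Step 1: +2 fires, +1 burnt (F count now 2)
Step 2: +3 fires, +2 burnt (F count now 3)
Step 3: +3 fires, +3 burnt (F count now 3)
Step 4: +4 fires, +3 burnt (F count now 4)
Step 5: +2 fires, +4 burnt (F count now 2)
Step 6: +2 fires, +2 burnt (F count now 2)
Step 7: +2 fires, +2 burnt (F count now 2)
Step 8: +0 fires, +2 burnt (F count now 0)
Fire out after step 8
Initially T: 19, now '.': 29
Total burnt (originally-T cells now '.'): 18

Answer: 18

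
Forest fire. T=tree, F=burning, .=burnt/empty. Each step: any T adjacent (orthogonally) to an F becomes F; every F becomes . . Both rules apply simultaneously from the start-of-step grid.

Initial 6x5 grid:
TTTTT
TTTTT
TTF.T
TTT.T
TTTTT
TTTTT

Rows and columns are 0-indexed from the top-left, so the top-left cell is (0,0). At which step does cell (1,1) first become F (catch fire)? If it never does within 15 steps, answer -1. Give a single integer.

Step 1: cell (1,1)='T' (+3 fires, +1 burnt)
Step 2: cell (1,1)='F' (+6 fires, +3 burnt)
  -> target ignites at step 2
Step 3: cell (1,1)='.' (+8 fires, +6 burnt)
Step 4: cell (1,1)='.' (+7 fires, +8 burnt)
Step 5: cell (1,1)='.' (+3 fires, +7 burnt)
Step 6: cell (1,1)='.' (+0 fires, +3 burnt)
  fire out at step 6

2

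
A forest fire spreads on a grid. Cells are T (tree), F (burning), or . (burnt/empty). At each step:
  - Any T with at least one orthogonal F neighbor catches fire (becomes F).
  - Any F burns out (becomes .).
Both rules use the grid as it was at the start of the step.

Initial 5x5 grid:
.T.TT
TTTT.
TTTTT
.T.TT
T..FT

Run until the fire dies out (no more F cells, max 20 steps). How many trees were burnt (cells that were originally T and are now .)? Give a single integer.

Answer: 16

Derivation:
Step 1: +2 fires, +1 burnt (F count now 2)
Step 2: +2 fires, +2 burnt (F count now 2)
Step 3: +3 fires, +2 burnt (F count now 3)
Step 4: +3 fires, +3 burnt (F count now 3)
Step 5: +4 fires, +3 burnt (F count now 4)
Step 6: +2 fires, +4 burnt (F count now 2)
Step 7: +0 fires, +2 burnt (F count now 0)
Fire out after step 7
Initially T: 17, now '.': 24
Total burnt (originally-T cells now '.'): 16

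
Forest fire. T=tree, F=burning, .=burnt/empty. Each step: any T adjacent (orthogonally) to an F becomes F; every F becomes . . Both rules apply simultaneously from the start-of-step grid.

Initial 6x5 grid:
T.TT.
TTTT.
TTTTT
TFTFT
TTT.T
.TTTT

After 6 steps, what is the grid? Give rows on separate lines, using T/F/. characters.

Step 1: 6 trees catch fire, 2 burn out
  T.TT.
  TTTT.
  TFTFT
  F.F.F
  TFT.T
  .TTTT
Step 2: 9 trees catch fire, 6 burn out
  T.TT.
  TFTF.
  F.F.F
  .....
  F.F.F
  .FTTT
Step 3: 5 trees catch fire, 9 burn out
  T.TF.
  F.F..
  .....
  .....
  .....
  ..FTF
Step 4: 3 trees catch fire, 5 burn out
  F.F..
  .....
  .....
  .....
  .....
  ...F.
Step 5: 0 trees catch fire, 3 burn out
  .....
  .....
  .....
  .....
  .....
  .....
Step 6: 0 trees catch fire, 0 burn out
  .....
  .....
  .....
  .....
  .....
  .....

.....
.....
.....
.....
.....
.....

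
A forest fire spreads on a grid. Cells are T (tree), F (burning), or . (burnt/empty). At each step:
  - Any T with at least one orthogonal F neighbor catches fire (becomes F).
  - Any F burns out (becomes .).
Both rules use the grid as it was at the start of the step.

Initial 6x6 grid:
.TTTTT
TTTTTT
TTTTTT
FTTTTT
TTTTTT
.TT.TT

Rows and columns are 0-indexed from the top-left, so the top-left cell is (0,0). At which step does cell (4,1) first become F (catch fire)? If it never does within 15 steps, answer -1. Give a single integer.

Step 1: cell (4,1)='T' (+3 fires, +1 burnt)
Step 2: cell (4,1)='F' (+4 fires, +3 burnt)
  -> target ignites at step 2
Step 3: cell (4,1)='.' (+5 fires, +4 burnt)
Step 4: cell (4,1)='.' (+6 fires, +5 burnt)
Step 5: cell (4,1)='.' (+5 fires, +6 burnt)
Step 6: cell (4,1)='.' (+5 fires, +5 burnt)
Step 7: cell (4,1)='.' (+3 fires, +5 burnt)
Step 8: cell (4,1)='.' (+1 fires, +3 burnt)
Step 9: cell (4,1)='.' (+0 fires, +1 burnt)
  fire out at step 9

2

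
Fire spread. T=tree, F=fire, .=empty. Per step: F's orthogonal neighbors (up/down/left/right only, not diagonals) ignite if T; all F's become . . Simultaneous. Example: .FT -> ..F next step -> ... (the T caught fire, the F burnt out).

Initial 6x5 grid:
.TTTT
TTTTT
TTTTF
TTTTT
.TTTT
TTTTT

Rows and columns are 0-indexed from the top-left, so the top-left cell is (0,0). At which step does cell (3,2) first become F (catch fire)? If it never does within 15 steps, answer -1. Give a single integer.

Step 1: cell (3,2)='T' (+3 fires, +1 burnt)
Step 2: cell (3,2)='T' (+5 fires, +3 burnt)
Step 3: cell (3,2)='F' (+6 fires, +5 burnt)
  -> target ignites at step 3
Step 4: cell (3,2)='.' (+6 fires, +6 burnt)
Step 5: cell (3,2)='.' (+5 fires, +6 burnt)
Step 6: cell (3,2)='.' (+1 fires, +5 burnt)
Step 7: cell (3,2)='.' (+1 fires, +1 burnt)
Step 8: cell (3,2)='.' (+0 fires, +1 burnt)
  fire out at step 8

3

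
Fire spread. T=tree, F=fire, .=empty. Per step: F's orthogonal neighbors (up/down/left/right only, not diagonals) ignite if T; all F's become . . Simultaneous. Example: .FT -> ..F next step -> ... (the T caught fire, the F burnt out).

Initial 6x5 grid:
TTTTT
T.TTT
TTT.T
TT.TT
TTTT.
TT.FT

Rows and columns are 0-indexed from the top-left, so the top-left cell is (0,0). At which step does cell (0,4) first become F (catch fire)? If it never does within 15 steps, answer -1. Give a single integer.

Step 1: cell (0,4)='T' (+2 fires, +1 burnt)
Step 2: cell (0,4)='T' (+2 fires, +2 burnt)
Step 3: cell (0,4)='T' (+2 fires, +2 burnt)
Step 4: cell (0,4)='T' (+4 fires, +2 burnt)
Step 5: cell (0,4)='T' (+4 fires, +4 burnt)
Step 6: cell (0,4)='F' (+4 fires, +4 burnt)
  -> target ignites at step 6
Step 7: cell (0,4)='.' (+3 fires, +4 burnt)
Step 8: cell (0,4)='.' (+2 fires, +3 burnt)
Step 9: cell (0,4)='.' (+1 fires, +2 burnt)
Step 10: cell (0,4)='.' (+0 fires, +1 burnt)
  fire out at step 10

6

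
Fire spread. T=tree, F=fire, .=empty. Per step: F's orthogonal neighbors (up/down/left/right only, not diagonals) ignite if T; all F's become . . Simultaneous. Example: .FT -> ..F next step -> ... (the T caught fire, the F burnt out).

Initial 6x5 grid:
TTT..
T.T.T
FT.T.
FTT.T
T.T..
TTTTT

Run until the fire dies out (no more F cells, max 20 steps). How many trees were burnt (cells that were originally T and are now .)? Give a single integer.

Answer: 15

Derivation:
Step 1: +4 fires, +2 burnt (F count now 4)
Step 2: +3 fires, +4 burnt (F count now 3)
Step 3: +3 fires, +3 burnt (F count now 3)
Step 4: +2 fires, +3 burnt (F count now 2)
Step 5: +2 fires, +2 burnt (F count now 2)
Step 6: +1 fires, +2 burnt (F count now 1)
Step 7: +0 fires, +1 burnt (F count now 0)
Fire out after step 7
Initially T: 18, now '.': 27
Total burnt (originally-T cells now '.'): 15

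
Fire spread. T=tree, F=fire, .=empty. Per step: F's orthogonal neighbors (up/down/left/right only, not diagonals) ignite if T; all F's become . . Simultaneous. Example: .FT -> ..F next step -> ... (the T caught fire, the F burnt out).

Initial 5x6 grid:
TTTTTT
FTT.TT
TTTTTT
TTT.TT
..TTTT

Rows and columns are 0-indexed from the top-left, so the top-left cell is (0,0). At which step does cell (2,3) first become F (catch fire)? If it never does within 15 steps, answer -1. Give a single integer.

Step 1: cell (2,3)='T' (+3 fires, +1 burnt)
Step 2: cell (2,3)='T' (+4 fires, +3 burnt)
Step 3: cell (2,3)='T' (+3 fires, +4 burnt)
Step 4: cell (2,3)='F' (+3 fires, +3 burnt)
  -> target ignites at step 4
Step 5: cell (2,3)='.' (+3 fires, +3 burnt)
Step 6: cell (2,3)='.' (+5 fires, +3 burnt)
Step 7: cell (2,3)='.' (+3 fires, +5 burnt)
Step 8: cell (2,3)='.' (+1 fires, +3 burnt)
Step 9: cell (2,3)='.' (+0 fires, +1 burnt)
  fire out at step 9

4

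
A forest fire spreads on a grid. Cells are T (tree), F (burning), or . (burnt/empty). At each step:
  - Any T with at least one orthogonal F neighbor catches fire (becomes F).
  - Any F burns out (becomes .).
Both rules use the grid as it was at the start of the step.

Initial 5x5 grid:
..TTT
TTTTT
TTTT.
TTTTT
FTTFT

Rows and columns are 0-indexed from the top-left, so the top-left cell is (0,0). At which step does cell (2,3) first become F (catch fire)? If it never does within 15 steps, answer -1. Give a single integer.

Step 1: cell (2,3)='T' (+5 fires, +2 burnt)
Step 2: cell (2,3)='F' (+5 fires, +5 burnt)
  -> target ignites at step 2
Step 3: cell (2,3)='.' (+4 fires, +5 burnt)
Step 4: cell (2,3)='.' (+4 fires, +4 burnt)
Step 5: cell (2,3)='.' (+2 fires, +4 burnt)
Step 6: cell (2,3)='.' (+0 fires, +2 burnt)
  fire out at step 6

2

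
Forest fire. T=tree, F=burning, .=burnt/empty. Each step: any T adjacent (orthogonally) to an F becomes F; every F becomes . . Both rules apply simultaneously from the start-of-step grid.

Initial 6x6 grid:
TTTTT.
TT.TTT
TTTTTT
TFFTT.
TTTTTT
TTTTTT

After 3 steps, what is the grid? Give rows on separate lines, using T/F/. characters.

Step 1: 6 trees catch fire, 2 burn out
  TTTTT.
  TT.TTT
  TFFTTT
  F..FT.
  TFFTTT
  TTTTTT
Step 2: 8 trees catch fire, 6 burn out
  TTTTT.
  TF.TTT
  F..FTT
  ....F.
  F..FTT
  TFFTTT
Step 3: 7 trees catch fire, 8 burn out
  TFTTT.
  F..FTT
  ....FT
  ......
  ....FT
  F..FTT

TFTTT.
F..FTT
....FT
......
....FT
F..FTT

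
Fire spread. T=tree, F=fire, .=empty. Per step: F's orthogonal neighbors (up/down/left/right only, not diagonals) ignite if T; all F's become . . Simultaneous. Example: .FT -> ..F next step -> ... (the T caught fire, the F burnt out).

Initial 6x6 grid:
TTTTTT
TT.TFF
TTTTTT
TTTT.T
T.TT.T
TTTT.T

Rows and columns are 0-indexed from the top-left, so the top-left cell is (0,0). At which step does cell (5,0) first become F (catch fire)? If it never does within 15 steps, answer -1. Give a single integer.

Step 1: cell (5,0)='T' (+5 fires, +2 burnt)
Step 2: cell (5,0)='T' (+3 fires, +5 burnt)
Step 3: cell (5,0)='T' (+4 fires, +3 burnt)
Step 4: cell (5,0)='T' (+5 fires, +4 burnt)
Step 5: cell (5,0)='T' (+6 fires, +5 burnt)
Step 6: cell (5,0)='T' (+3 fires, +6 burnt)
Step 7: cell (5,0)='T' (+2 fires, +3 burnt)
Step 8: cell (5,0)='F' (+1 fires, +2 burnt)
  -> target ignites at step 8
Step 9: cell (5,0)='.' (+0 fires, +1 burnt)
  fire out at step 9

8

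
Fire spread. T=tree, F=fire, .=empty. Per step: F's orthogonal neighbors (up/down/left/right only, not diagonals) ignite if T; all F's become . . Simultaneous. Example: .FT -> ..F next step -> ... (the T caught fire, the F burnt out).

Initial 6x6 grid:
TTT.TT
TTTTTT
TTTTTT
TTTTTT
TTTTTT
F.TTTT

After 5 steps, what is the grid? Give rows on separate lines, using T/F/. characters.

Step 1: 1 trees catch fire, 1 burn out
  TTT.TT
  TTTTTT
  TTTTTT
  TTTTTT
  FTTTTT
  ..TTTT
Step 2: 2 trees catch fire, 1 burn out
  TTT.TT
  TTTTTT
  TTTTTT
  FTTTTT
  .FTTTT
  ..TTTT
Step 3: 3 trees catch fire, 2 burn out
  TTT.TT
  TTTTTT
  FTTTTT
  .FTTTT
  ..FTTT
  ..TTTT
Step 4: 5 trees catch fire, 3 burn out
  TTT.TT
  FTTTTT
  .FTTTT
  ..FTTT
  ...FTT
  ..FTTT
Step 5: 6 trees catch fire, 5 burn out
  FTT.TT
  .FTTTT
  ..FTTT
  ...FTT
  ....FT
  ...FTT

FTT.TT
.FTTTT
..FTTT
...FTT
....FT
...FTT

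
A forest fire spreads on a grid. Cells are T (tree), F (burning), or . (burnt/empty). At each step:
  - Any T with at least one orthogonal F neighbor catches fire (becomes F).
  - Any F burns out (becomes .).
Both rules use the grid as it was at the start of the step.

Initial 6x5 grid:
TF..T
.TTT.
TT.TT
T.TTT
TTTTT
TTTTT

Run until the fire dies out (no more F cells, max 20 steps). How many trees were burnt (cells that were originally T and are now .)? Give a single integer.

Step 1: +2 fires, +1 burnt (F count now 2)
Step 2: +2 fires, +2 burnt (F count now 2)
Step 3: +2 fires, +2 burnt (F count now 2)
Step 4: +2 fires, +2 burnt (F count now 2)
Step 5: +3 fires, +2 burnt (F count now 3)
Step 6: +5 fires, +3 burnt (F count now 5)
Step 7: +4 fires, +5 burnt (F count now 4)
Step 8: +2 fires, +4 burnt (F count now 2)
Step 9: +0 fires, +2 burnt (F count now 0)
Fire out after step 9
Initially T: 23, now '.': 29
Total burnt (originally-T cells now '.'): 22

Answer: 22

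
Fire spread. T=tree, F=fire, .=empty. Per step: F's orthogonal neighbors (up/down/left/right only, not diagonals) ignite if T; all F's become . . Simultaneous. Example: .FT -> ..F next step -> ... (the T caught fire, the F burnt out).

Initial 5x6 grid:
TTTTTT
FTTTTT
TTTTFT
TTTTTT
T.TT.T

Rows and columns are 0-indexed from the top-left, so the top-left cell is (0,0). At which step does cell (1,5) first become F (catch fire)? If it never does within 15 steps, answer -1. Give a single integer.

Step 1: cell (1,5)='T' (+7 fires, +2 burnt)
Step 2: cell (1,5)='F' (+10 fires, +7 burnt)
  -> target ignites at step 2
Step 3: cell (1,5)='.' (+8 fires, +10 burnt)
Step 4: cell (1,5)='.' (+1 fires, +8 burnt)
Step 5: cell (1,5)='.' (+0 fires, +1 burnt)
  fire out at step 5

2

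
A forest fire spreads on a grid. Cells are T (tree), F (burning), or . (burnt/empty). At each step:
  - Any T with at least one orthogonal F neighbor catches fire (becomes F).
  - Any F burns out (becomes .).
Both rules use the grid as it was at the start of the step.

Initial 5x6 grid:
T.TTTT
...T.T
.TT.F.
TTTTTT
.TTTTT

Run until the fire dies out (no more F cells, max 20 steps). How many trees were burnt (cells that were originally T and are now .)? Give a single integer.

Answer: 13

Derivation:
Step 1: +1 fires, +1 burnt (F count now 1)
Step 2: +3 fires, +1 burnt (F count now 3)
Step 3: +3 fires, +3 burnt (F count now 3)
Step 4: +3 fires, +3 burnt (F count now 3)
Step 5: +3 fires, +3 burnt (F count now 3)
Step 6: +0 fires, +3 burnt (F count now 0)
Fire out after step 6
Initially T: 20, now '.': 23
Total burnt (originally-T cells now '.'): 13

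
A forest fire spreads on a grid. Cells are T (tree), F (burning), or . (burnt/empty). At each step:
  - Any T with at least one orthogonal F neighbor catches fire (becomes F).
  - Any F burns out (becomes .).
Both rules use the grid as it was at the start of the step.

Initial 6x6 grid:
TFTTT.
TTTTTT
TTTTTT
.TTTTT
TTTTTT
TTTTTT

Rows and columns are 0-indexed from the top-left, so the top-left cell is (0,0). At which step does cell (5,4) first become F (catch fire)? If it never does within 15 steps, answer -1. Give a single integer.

Step 1: cell (5,4)='T' (+3 fires, +1 burnt)
Step 2: cell (5,4)='T' (+4 fires, +3 burnt)
Step 3: cell (5,4)='T' (+5 fires, +4 burnt)
Step 4: cell (5,4)='T' (+4 fires, +5 burnt)
Step 5: cell (5,4)='T' (+6 fires, +4 burnt)
Step 6: cell (5,4)='T' (+5 fires, +6 burnt)
Step 7: cell (5,4)='T' (+3 fires, +5 burnt)
Step 8: cell (5,4)='F' (+2 fires, +3 burnt)
  -> target ignites at step 8
Step 9: cell (5,4)='.' (+1 fires, +2 burnt)
Step 10: cell (5,4)='.' (+0 fires, +1 burnt)
  fire out at step 10

8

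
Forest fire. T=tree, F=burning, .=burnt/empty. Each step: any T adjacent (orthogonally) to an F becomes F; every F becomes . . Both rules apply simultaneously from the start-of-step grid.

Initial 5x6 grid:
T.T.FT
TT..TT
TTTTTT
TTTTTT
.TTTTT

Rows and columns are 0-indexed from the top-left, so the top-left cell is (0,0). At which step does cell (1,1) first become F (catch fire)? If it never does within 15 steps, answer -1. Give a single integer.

Step 1: cell (1,1)='T' (+2 fires, +1 burnt)
Step 2: cell (1,1)='T' (+2 fires, +2 burnt)
Step 3: cell (1,1)='T' (+3 fires, +2 burnt)
Step 4: cell (1,1)='T' (+4 fires, +3 burnt)
Step 5: cell (1,1)='T' (+4 fires, +4 burnt)
Step 6: cell (1,1)='F' (+4 fires, +4 burnt)
  -> target ignites at step 6
Step 7: cell (1,1)='.' (+3 fires, +4 burnt)
Step 8: cell (1,1)='.' (+1 fires, +3 burnt)
Step 9: cell (1,1)='.' (+0 fires, +1 burnt)
  fire out at step 9

6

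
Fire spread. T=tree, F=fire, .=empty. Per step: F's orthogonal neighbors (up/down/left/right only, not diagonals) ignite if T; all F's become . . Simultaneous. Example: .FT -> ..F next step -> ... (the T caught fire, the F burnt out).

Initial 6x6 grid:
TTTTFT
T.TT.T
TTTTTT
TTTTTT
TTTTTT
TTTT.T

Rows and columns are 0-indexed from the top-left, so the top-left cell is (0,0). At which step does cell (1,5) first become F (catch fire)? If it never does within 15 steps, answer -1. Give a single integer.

Step 1: cell (1,5)='T' (+2 fires, +1 burnt)
Step 2: cell (1,5)='F' (+3 fires, +2 burnt)
  -> target ignites at step 2
Step 3: cell (1,5)='.' (+4 fires, +3 burnt)
Step 4: cell (1,5)='.' (+5 fires, +4 burnt)
Step 5: cell (1,5)='.' (+6 fires, +5 burnt)
Step 6: cell (1,5)='.' (+6 fires, +6 burnt)
Step 7: cell (1,5)='.' (+3 fires, +6 burnt)
Step 8: cell (1,5)='.' (+2 fires, +3 burnt)
Step 9: cell (1,5)='.' (+1 fires, +2 burnt)
Step 10: cell (1,5)='.' (+0 fires, +1 burnt)
  fire out at step 10

2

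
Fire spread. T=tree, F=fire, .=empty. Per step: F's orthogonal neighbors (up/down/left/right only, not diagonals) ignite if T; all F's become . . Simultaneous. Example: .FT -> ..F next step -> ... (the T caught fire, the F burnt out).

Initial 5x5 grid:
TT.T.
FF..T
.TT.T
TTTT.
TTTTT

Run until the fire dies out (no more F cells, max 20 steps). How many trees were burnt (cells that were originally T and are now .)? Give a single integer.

Answer: 13

Derivation:
Step 1: +3 fires, +2 burnt (F count now 3)
Step 2: +2 fires, +3 burnt (F count now 2)
Step 3: +3 fires, +2 burnt (F count now 3)
Step 4: +3 fires, +3 burnt (F count now 3)
Step 5: +1 fires, +3 burnt (F count now 1)
Step 6: +1 fires, +1 burnt (F count now 1)
Step 7: +0 fires, +1 burnt (F count now 0)
Fire out after step 7
Initially T: 16, now '.': 22
Total burnt (originally-T cells now '.'): 13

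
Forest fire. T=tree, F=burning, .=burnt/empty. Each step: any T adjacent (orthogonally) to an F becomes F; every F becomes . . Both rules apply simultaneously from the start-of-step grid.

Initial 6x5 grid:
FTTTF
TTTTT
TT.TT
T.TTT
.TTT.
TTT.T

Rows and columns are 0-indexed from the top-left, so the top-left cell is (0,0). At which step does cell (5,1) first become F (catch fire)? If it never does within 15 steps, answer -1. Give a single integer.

Step 1: cell (5,1)='T' (+4 fires, +2 burnt)
Step 2: cell (5,1)='T' (+5 fires, +4 burnt)
Step 3: cell (5,1)='T' (+5 fires, +5 burnt)
Step 4: cell (5,1)='T' (+1 fires, +5 burnt)
Step 5: cell (5,1)='T' (+2 fires, +1 burnt)
Step 6: cell (5,1)='T' (+1 fires, +2 burnt)
Step 7: cell (5,1)='T' (+2 fires, +1 burnt)
Step 8: cell (5,1)='F' (+1 fires, +2 burnt)
  -> target ignites at step 8
Step 9: cell (5,1)='.' (+1 fires, +1 burnt)
Step 10: cell (5,1)='.' (+0 fires, +1 burnt)
  fire out at step 10

8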